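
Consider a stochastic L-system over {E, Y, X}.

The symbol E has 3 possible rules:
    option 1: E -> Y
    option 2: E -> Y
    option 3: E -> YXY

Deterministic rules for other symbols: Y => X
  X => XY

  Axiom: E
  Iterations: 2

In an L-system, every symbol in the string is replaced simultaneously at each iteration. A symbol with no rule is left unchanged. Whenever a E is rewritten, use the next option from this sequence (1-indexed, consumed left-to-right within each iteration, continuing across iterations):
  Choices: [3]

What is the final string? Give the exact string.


Answer: XXYX

Derivation:
Step 0: E
Step 1: YXY  (used choices [3])
Step 2: XXYX  (used choices [])


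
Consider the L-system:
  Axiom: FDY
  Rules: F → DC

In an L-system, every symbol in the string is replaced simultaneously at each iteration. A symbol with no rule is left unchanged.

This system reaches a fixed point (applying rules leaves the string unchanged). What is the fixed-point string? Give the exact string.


Step 0: FDY
Step 1: DCDY
Step 2: DCDY  (unchanged — fixed point at step 1)

Answer: DCDY


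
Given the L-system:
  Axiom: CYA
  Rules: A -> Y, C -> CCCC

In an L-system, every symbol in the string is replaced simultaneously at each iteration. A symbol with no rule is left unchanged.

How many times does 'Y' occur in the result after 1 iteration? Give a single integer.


Step 0: CYA  (1 'Y')
Step 1: CCCCYY  (2 'Y')

Answer: 2


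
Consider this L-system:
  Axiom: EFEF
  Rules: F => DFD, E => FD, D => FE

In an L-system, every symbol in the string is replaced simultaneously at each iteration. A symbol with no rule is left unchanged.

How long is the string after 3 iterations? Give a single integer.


Answer: 58

Derivation:
Step 0: length = 4
Step 1: length = 10
Step 2: length = 24
Step 3: length = 58


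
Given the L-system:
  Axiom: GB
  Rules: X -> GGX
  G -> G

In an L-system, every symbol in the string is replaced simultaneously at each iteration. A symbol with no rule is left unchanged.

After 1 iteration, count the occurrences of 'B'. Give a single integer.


Answer: 1

Derivation:
Step 0: GB  (1 'B')
Step 1: GB  (1 'B')


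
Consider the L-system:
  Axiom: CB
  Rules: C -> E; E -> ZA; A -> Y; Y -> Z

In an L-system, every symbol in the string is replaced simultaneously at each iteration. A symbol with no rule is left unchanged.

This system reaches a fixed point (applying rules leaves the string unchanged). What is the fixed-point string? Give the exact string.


Step 0: CB
Step 1: EB
Step 2: ZAB
Step 3: ZYB
Step 4: ZZB
Step 5: ZZB  (unchanged — fixed point at step 4)

Answer: ZZB


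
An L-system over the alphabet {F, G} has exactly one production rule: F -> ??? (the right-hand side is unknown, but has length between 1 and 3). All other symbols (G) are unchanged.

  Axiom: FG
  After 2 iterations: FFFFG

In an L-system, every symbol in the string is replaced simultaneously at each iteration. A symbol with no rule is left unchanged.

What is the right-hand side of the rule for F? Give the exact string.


Trying F -> FF:
  Step 0: FG
  Step 1: FFG
  Step 2: FFFFG
Matches the given result.

Answer: FF


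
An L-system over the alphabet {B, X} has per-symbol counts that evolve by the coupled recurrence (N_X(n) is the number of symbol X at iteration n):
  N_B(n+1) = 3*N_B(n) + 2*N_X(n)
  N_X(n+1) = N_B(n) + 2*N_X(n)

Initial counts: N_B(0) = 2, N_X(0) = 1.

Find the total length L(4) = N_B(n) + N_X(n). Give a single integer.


Step 0: N_B=2, N_X=1, L=3
Step 1: N_B=8, N_X=4, L=12
Step 2: N_B=32, N_X=16, L=48
Step 3: N_B=128, N_X=64, L=192
Step 4: N_B=512, N_X=256, L=768

Answer: 768


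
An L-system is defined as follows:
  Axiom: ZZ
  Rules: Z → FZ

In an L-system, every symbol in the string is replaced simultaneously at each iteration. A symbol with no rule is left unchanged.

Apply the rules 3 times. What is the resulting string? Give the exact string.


Answer: FFFZFFFZ

Derivation:
Step 0: ZZ
Step 1: FZFZ
Step 2: FFZFFZ
Step 3: FFFZFFFZ


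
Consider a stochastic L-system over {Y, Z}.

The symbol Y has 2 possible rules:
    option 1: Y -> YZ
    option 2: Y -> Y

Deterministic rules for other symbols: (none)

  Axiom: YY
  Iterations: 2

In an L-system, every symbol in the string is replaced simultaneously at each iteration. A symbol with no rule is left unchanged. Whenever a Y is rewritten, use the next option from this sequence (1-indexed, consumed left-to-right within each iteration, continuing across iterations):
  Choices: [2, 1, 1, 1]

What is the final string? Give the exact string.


Answer: YZYZZ

Derivation:
Step 0: YY
Step 1: YYZ  (used choices [2, 1])
Step 2: YZYZZ  (used choices [1, 1])


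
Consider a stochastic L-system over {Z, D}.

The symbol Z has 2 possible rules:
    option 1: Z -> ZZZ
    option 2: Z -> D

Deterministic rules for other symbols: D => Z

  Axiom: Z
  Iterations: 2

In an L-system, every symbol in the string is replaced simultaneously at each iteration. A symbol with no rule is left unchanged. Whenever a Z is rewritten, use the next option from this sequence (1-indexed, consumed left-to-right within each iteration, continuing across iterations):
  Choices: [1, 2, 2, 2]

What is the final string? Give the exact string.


Answer: DDD

Derivation:
Step 0: Z
Step 1: ZZZ  (used choices [1])
Step 2: DDD  (used choices [2, 2, 2])


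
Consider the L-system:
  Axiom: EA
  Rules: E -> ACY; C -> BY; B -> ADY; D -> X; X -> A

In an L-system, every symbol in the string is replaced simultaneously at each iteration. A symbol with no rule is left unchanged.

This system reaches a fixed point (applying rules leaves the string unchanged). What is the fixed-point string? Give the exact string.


Step 0: EA
Step 1: ACYA
Step 2: ABYYA
Step 3: AADYYYA
Step 4: AAXYYYA
Step 5: AAAYYYA
Step 6: AAAYYYA  (unchanged — fixed point at step 5)

Answer: AAAYYYA


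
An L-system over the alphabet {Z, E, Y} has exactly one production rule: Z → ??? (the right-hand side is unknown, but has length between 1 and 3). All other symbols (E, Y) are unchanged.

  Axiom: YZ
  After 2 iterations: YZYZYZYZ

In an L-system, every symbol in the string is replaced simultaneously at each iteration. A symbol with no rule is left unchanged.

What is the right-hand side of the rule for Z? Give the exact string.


Answer: ZYZ

Derivation:
Trying Z → ZYZ:
  Step 0: YZ
  Step 1: YZYZ
  Step 2: YZYZYZYZ
Matches the given result.


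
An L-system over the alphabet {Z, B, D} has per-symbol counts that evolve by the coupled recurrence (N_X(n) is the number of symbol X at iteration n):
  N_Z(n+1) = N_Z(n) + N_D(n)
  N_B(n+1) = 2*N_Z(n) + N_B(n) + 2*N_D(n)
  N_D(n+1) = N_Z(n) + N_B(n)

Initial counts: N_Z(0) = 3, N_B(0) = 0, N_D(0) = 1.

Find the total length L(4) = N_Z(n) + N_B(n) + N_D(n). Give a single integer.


Answer: 283

Derivation:
Step 0: N_Z=3, N_B=0, N_D=1, L=4
Step 1: N_Z=4, N_B=8, N_D=3, L=15
Step 2: N_Z=7, N_B=22, N_D=12, L=41
Step 3: N_Z=19, N_B=60, N_D=29, L=108
Step 4: N_Z=48, N_B=156, N_D=79, L=283


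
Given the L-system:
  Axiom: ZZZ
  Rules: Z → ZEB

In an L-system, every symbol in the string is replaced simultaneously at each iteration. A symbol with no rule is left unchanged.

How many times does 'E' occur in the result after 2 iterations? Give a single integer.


Step 0: ZZZ  (0 'E')
Step 1: ZEBZEBZEB  (3 'E')
Step 2: ZEBEBZEBEBZEBEB  (6 'E')

Answer: 6


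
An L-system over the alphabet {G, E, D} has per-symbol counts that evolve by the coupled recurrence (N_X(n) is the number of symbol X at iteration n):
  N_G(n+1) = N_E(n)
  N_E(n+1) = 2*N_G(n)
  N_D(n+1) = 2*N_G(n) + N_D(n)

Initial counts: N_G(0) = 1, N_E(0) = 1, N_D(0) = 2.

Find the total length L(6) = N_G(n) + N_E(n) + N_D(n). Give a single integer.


Answer: 46

Derivation:
Step 0: N_G=1, N_E=1, N_D=2, L=4
Step 1: N_G=1, N_E=2, N_D=4, L=7
Step 2: N_G=2, N_E=2, N_D=6, L=10
Step 3: N_G=2, N_E=4, N_D=10, L=16
Step 4: N_G=4, N_E=4, N_D=14, L=22
Step 5: N_G=4, N_E=8, N_D=22, L=34
Step 6: N_G=8, N_E=8, N_D=30, L=46


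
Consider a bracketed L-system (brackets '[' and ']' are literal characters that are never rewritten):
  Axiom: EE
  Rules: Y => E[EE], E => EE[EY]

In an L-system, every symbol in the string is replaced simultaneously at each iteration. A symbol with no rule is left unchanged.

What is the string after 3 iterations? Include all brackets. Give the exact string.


Answer: EE[EY]EE[EY][EE[EY]E[EE]]EE[EY]EE[EY][EE[EY]E[EE]][EE[EY]EE[EY][EE[EY]E[EE]]EE[EY][EE[EY]EE[EY]]]EE[EY]EE[EY][EE[EY]E[EE]]EE[EY]EE[EY][EE[EY]E[EE]][EE[EY]EE[EY][EE[EY]E[EE]]EE[EY][EE[EY]EE[EY]]]

Derivation:
Step 0: EE
Step 1: EE[EY]EE[EY]
Step 2: EE[EY]EE[EY][EE[EY]E[EE]]EE[EY]EE[EY][EE[EY]E[EE]]
Step 3: EE[EY]EE[EY][EE[EY]E[EE]]EE[EY]EE[EY][EE[EY]E[EE]][EE[EY]EE[EY][EE[EY]E[EE]]EE[EY][EE[EY]EE[EY]]]EE[EY]EE[EY][EE[EY]E[EE]]EE[EY]EE[EY][EE[EY]E[EE]][EE[EY]EE[EY][EE[EY]E[EE]]EE[EY][EE[EY]EE[EY]]]


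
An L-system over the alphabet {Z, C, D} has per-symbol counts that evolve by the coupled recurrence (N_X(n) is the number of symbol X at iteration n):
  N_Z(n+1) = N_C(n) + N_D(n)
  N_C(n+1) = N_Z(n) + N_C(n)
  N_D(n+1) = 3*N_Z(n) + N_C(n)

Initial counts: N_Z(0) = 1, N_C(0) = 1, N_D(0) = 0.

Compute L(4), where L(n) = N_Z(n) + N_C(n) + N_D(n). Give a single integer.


Answer: 80

Derivation:
Step 0: N_Z=1, N_C=1, N_D=0, L=2
Step 1: N_Z=1, N_C=2, N_D=4, L=7
Step 2: N_Z=6, N_C=3, N_D=5, L=14
Step 3: N_Z=8, N_C=9, N_D=21, L=38
Step 4: N_Z=30, N_C=17, N_D=33, L=80


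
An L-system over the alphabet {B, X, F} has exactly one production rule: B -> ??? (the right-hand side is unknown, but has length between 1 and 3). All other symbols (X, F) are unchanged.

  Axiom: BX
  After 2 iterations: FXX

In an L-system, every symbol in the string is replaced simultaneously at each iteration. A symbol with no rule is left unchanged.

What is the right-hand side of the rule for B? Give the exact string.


Trying B -> FX:
  Step 0: BX
  Step 1: FXX
  Step 2: FXX
Matches the given result.

Answer: FX


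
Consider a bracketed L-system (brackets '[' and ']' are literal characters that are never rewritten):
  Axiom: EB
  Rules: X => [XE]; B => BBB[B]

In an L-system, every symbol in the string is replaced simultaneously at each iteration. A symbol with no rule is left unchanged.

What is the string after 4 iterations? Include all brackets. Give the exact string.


Answer: EBBB[B]BBB[B]BBB[B][BBB[B]]BBB[B]BBB[B]BBB[B][BBB[B]]BBB[B]BBB[B]BBB[B][BBB[B]][BBB[B]BBB[B]BBB[B][BBB[B]]]BBB[B]BBB[B]BBB[B][BBB[B]]BBB[B]BBB[B]BBB[B][BBB[B]]BBB[B]BBB[B]BBB[B][BBB[B]][BBB[B]BBB[B]BBB[B][BBB[B]]]BBB[B]BBB[B]BBB[B][BBB[B]]BBB[B]BBB[B]BBB[B][BBB[B]]BBB[B]BBB[B]BBB[B][BBB[B]][BBB[B]BBB[B]BBB[B][BBB[B]]][BBB[B]BBB[B]BBB[B][BBB[B]]BBB[B]BBB[B]BBB[B][BBB[B]]BBB[B]BBB[B]BBB[B][BBB[B]][BBB[B]BBB[B]BBB[B][BBB[B]]]]

Derivation:
Step 0: EB
Step 1: EBBB[B]
Step 2: EBBB[B]BBB[B]BBB[B][BBB[B]]
Step 3: EBBB[B]BBB[B]BBB[B][BBB[B]]BBB[B]BBB[B]BBB[B][BBB[B]]BBB[B]BBB[B]BBB[B][BBB[B]][BBB[B]BBB[B]BBB[B][BBB[B]]]
Step 4: EBBB[B]BBB[B]BBB[B][BBB[B]]BBB[B]BBB[B]BBB[B][BBB[B]]BBB[B]BBB[B]BBB[B][BBB[B]][BBB[B]BBB[B]BBB[B][BBB[B]]]BBB[B]BBB[B]BBB[B][BBB[B]]BBB[B]BBB[B]BBB[B][BBB[B]]BBB[B]BBB[B]BBB[B][BBB[B]][BBB[B]BBB[B]BBB[B][BBB[B]]]BBB[B]BBB[B]BBB[B][BBB[B]]BBB[B]BBB[B]BBB[B][BBB[B]]BBB[B]BBB[B]BBB[B][BBB[B]][BBB[B]BBB[B]BBB[B][BBB[B]]][BBB[B]BBB[B]BBB[B][BBB[B]]BBB[B]BBB[B]BBB[B][BBB[B]]BBB[B]BBB[B]BBB[B][BBB[B]][BBB[B]BBB[B]BBB[B][BBB[B]]]]


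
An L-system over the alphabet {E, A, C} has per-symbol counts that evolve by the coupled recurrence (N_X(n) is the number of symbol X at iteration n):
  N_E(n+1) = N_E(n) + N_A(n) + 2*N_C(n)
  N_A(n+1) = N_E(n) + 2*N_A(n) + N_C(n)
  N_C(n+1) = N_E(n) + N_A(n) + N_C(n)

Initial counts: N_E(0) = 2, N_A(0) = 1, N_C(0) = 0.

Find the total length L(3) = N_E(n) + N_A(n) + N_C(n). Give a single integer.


Answer: 135

Derivation:
Step 0: N_E=2, N_A=1, N_C=0, L=3
Step 1: N_E=3, N_A=4, N_C=3, L=10
Step 2: N_E=13, N_A=14, N_C=10, L=37
Step 3: N_E=47, N_A=51, N_C=37, L=135


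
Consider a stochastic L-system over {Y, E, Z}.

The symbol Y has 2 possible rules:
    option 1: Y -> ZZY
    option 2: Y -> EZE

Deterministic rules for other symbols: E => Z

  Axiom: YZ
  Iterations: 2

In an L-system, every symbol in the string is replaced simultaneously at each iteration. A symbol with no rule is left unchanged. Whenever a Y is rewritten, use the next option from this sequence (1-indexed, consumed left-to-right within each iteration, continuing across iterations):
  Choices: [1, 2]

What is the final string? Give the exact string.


Answer: ZZEZEZ

Derivation:
Step 0: YZ
Step 1: ZZYZ  (used choices [1])
Step 2: ZZEZEZ  (used choices [2])


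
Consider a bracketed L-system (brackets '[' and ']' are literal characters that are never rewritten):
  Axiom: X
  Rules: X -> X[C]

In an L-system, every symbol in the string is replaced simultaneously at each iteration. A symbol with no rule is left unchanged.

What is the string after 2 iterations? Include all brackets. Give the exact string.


Answer: X[C][C]

Derivation:
Step 0: X
Step 1: X[C]
Step 2: X[C][C]


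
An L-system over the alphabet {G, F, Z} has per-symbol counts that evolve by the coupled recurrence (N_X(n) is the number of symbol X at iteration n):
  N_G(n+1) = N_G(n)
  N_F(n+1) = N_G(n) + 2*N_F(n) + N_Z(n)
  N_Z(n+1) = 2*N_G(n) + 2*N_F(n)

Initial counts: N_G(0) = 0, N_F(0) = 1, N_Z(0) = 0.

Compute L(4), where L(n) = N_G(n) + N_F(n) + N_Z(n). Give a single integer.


Answer: 76

Derivation:
Step 0: N_G=0, N_F=1, N_Z=0, L=1
Step 1: N_G=0, N_F=2, N_Z=2, L=4
Step 2: N_G=0, N_F=6, N_Z=4, L=10
Step 3: N_G=0, N_F=16, N_Z=12, L=28
Step 4: N_G=0, N_F=44, N_Z=32, L=76


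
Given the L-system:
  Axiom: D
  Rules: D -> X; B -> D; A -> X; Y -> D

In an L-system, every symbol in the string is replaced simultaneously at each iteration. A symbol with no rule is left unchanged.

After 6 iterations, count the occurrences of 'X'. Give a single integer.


Step 0: D  (0 'X')
Step 1: X  (1 'X')
Step 2: X  (1 'X')
Step 3: X  (1 'X')
Step 4: X  (1 'X')
Step 5: X  (1 'X')
Step 6: X  (1 'X')

Answer: 1


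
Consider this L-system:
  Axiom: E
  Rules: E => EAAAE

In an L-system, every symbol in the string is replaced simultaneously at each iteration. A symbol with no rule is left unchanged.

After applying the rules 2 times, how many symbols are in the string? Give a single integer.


Step 0: length = 1
Step 1: length = 5
Step 2: length = 13

Answer: 13


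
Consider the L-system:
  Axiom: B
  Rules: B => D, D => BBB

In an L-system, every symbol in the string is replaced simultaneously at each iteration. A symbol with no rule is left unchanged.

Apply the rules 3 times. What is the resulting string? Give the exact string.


Step 0: B
Step 1: D
Step 2: BBB
Step 3: DDD

Answer: DDD


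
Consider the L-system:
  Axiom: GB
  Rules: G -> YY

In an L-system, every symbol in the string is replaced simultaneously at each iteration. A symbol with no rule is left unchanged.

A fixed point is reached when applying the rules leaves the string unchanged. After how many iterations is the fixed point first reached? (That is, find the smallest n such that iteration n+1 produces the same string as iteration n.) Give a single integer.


Answer: 1

Derivation:
Step 0: GB
Step 1: YYB
Step 2: YYB  (unchanged — fixed point at step 1)


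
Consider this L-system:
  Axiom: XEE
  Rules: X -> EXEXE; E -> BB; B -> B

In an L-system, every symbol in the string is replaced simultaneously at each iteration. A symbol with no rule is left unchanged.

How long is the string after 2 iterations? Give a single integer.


Step 0: length = 3
Step 1: length = 9
Step 2: length = 20

Answer: 20


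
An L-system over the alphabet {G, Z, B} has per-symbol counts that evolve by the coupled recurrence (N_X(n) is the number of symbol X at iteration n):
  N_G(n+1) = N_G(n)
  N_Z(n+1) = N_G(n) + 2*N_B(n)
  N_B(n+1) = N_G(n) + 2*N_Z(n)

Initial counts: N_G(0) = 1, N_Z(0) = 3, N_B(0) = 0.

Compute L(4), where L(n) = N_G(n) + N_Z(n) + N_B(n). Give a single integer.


Answer: 79

Derivation:
Step 0: N_G=1, N_Z=3, N_B=0, L=4
Step 1: N_G=1, N_Z=1, N_B=7, L=9
Step 2: N_G=1, N_Z=15, N_B=3, L=19
Step 3: N_G=1, N_Z=7, N_B=31, L=39
Step 4: N_G=1, N_Z=63, N_B=15, L=79


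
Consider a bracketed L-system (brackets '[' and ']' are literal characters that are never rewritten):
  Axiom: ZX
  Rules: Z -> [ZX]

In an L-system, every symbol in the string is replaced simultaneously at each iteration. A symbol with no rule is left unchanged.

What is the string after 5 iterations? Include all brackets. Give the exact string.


Answer: [[[[[ZX]X]X]X]X]X

Derivation:
Step 0: ZX
Step 1: [ZX]X
Step 2: [[ZX]X]X
Step 3: [[[ZX]X]X]X
Step 4: [[[[ZX]X]X]X]X
Step 5: [[[[[ZX]X]X]X]X]X


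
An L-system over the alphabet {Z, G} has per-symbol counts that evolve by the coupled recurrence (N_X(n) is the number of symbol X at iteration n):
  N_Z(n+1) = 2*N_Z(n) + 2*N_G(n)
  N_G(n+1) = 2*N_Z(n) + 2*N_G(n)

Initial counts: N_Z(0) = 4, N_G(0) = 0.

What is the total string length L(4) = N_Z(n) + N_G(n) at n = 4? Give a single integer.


Answer: 1024

Derivation:
Step 0: N_Z=4, N_G=0, L=4
Step 1: N_Z=8, N_G=8, L=16
Step 2: N_Z=32, N_G=32, L=64
Step 3: N_Z=128, N_G=128, L=256
Step 4: N_Z=512, N_G=512, L=1024


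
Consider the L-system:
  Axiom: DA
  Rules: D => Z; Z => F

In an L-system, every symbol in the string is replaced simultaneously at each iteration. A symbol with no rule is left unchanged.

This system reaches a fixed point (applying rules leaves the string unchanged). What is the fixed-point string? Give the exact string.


Step 0: DA
Step 1: ZA
Step 2: FA
Step 3: FA  (unchanged — fixed point at step 2)

Answer: FA


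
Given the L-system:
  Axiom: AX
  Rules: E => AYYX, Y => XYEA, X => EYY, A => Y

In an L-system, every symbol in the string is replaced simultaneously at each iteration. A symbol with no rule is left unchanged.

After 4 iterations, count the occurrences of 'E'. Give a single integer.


Answer: 31

Derivation:
Step 0: AX  (0 'E')
Step 1: YEYY  (1 'E')
Step 2: XYEAAYYXXYEAXYEA  (3 'E')
Step 3: EYYXYEAAYYXYYXYEAXYEAEYYEYYXYEAAYYXYEYYXYEAAYYXY  (9 'E')
Step 4: AYYXXYEAXYEAEYYXYEAAYYXYYXYEAXYEAEYYXYEAXYEAEYYXYEAAYYXYEYYXYEAAYYXYAYYXXYEAXYEAAYYXXYEAXYEAEYYXYEAAYYXYYXYEAXYEAEYYXYEAAYYXXYEAXYEAEYYXYEAAYYXYYXYEAXYEAEYYXYEA  (31 'E')


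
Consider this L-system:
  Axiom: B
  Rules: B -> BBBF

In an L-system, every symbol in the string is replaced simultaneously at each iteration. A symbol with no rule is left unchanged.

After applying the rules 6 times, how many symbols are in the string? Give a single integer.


Answer: 1093

Derivation:
Step 0: length = 1
Step 1: length = 4
Step 2: length = 13
Step 3: length = 40
Step 4: length = 121
Step 5: length = 364
Step 6: length = 1093


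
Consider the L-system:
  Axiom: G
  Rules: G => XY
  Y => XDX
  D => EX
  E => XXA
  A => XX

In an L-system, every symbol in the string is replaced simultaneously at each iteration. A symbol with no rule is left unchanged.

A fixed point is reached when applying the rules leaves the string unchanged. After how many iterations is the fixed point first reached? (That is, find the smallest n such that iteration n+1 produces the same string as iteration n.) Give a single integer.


Step 0: G
Step 1: XY
Step 2: XXDX
Step 3: XXEXX
Step 4: XXXXAXX
Step 5: XXXXXXXX
Step 6: XXXXXXXX  (unchanged — fixed point at step 5)

Answer: 5


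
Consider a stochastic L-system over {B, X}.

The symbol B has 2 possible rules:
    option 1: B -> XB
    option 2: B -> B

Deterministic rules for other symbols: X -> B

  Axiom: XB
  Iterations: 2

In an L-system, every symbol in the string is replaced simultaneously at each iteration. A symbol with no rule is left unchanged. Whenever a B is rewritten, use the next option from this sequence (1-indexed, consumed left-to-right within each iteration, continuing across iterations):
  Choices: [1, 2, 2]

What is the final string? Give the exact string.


Step 0: XB
Step 1: BXB  (used choices [1])
Step 2: BBB  (used choices [2, 2])

Answer: BBB


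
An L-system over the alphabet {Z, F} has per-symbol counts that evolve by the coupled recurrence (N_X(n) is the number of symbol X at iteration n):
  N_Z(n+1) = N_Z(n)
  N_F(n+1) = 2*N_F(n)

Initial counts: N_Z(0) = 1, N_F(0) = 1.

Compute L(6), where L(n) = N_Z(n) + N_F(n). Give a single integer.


Step 0: N_Z=1, N_F=1, L=2
Step 1: N_Z=1, N_F=2, L=3
Step 2: N_Z=1, N_F=4, L=5
Step 3: N_Z=1, N_F=8, L=9
Step 4: N_Z=1, N_F=16, L=17
Step 5: N_Z=1, N_F=32, L=33
Step 6: N_Z=1, N_F=64, L=65

Answer: 65


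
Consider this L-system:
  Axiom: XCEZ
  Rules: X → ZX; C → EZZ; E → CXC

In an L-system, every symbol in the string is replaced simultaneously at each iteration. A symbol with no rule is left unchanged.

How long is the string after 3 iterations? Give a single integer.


Step 0: length = 4
Step 1: length = 9
Step 2: length = 17
Step 3: length = 28

Answer: 28


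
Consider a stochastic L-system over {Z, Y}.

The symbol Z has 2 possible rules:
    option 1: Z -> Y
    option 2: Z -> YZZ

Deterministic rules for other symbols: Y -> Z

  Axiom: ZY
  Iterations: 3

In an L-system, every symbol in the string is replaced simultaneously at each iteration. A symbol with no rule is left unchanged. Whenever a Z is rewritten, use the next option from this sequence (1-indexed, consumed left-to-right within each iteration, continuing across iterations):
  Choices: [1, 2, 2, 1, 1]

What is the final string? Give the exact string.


Step 0: ZY
Step 1: YZ  (used choices [1])
Step 2: ZYZZ  (used choices [2])
Step 3: YZZZYY  (used choices [2, 1, 1])

Answer: YZZZYY


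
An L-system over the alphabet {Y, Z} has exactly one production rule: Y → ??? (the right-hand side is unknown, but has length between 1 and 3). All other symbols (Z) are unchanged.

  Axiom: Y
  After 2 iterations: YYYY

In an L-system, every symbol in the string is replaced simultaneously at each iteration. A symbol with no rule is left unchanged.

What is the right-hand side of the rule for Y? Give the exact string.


Answer: YY

Derivation:
Trying Y → YY:
  Step 0: Y
  Step 1: YY
  Step 2: YYYY
Matches the given result.


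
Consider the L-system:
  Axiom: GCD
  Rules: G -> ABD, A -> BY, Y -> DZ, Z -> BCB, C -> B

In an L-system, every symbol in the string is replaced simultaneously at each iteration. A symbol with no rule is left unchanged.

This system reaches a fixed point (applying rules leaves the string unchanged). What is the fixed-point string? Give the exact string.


Answer: BDBBBBDBD

Derivation:
Step 0: GCD
Step 1: ABDBD
Step 2: BYBDBD
Step 3: BDZBDBD
Step 4: BDBCBBDBD
Step 5: BDBBBBDBD
Step 6: BDBBBBDBD  (unchanged — fixed point at step 5)


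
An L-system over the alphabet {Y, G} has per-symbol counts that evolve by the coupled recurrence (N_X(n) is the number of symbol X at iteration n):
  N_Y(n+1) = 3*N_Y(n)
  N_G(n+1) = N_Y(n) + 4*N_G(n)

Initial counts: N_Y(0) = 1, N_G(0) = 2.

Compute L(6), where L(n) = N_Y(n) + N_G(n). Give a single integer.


Answer: 12288

Derivation:
Step 0: N_Y=1, N_G=2, L=3
Step 1: N_Y=3, N_G=9, L=12
Step 2: N_Y=9, N_G=39, L=48
Step 3: N_Y=27, N_G=165, L=192
Step 4: N_Y=81, N_G=687, L=768
Step 5: N_Y=243, N_G=2829, L=3072
Step 6: N_Y=729, N_G=11559, L=12288


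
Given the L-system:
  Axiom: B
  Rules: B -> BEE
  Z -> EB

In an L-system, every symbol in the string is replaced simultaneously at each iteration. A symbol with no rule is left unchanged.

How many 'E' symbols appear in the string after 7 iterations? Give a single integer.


Answer: 14

Derivation:
Step 0: B  (0 'E')
Step 1: BEE  (2 'E')
Step 2: BEEEE  (4 'E')
Step 3: BEEEEEE  (6 'E')
Step 4: BEEEEEEEE  (8 'E')
Step 5: BEEEEEEEEEE  (10 'E')
Step 6: BEEEEEEEEEEEE  (12 'E')
Step 7: BEEEEEEEEEEEEEE  (14 'E')


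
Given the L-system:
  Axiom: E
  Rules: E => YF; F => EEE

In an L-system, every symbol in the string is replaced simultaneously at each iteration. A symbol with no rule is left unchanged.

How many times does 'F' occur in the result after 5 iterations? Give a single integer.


Answer: 9

Derivation:
Step 0: E  (0 'F')
Step 1: YF  (1 'F')
Step 2: YEEE  (0 'F')
Step 3: YYFYFYF  (3 'F')
Step 4: YYEEEYEEEYEEE  (0 'F')
Step 5: YYYFYFYFYYFYFYFYYFYFYF  (9 'F')


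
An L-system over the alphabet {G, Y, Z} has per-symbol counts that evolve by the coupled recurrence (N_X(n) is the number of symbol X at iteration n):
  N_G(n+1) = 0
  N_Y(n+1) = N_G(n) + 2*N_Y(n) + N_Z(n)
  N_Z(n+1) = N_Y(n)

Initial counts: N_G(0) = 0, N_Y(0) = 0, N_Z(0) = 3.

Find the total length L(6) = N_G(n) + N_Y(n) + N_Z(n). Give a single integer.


Answer: 297

Derivation:
Step 0: N_G=0, N_Y=0, N_Z=3, L=3
Step 1: N_G=0, N_Y=3, N_Z=0, L=3
Step 2: N_G=0, N_Y=6, N_Z=3, L=9
Step 3: N_G=0, N_Y=15, N_Z=6, L=21
Step 4: N_G=0, N_Y=36, N_Z=15, L=51
Step 5: N_G=0, N_Y=87, N_Z=36, L=123
Step 6: N_G=0, N_Y=210, N_Z=87, L=297


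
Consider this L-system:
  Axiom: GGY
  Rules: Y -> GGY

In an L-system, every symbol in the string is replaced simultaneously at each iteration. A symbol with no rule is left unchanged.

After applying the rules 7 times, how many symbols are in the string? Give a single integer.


Step 0: length = 3
Step 1: length = 5
Step 2: length = 7
Step 3: length = 9
Step 4: length = 11
Step 5: length = 13
Step 6: length = 15
Step 7: length = 17

Answer: 17


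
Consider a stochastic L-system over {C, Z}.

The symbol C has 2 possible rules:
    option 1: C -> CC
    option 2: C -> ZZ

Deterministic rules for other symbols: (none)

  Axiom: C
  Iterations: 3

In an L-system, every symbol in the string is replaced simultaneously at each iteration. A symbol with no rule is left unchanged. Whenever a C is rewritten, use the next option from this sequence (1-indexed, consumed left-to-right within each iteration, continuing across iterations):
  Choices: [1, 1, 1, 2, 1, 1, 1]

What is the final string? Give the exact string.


Step 0: C
Step 1: CC  (used choices [1])
Step 2: CCCC  (used choices [1, 1])
Step 3: ZZCCCCCC  (used choices [2, 1, 1, 1])

Answer: ZZCCCCCC


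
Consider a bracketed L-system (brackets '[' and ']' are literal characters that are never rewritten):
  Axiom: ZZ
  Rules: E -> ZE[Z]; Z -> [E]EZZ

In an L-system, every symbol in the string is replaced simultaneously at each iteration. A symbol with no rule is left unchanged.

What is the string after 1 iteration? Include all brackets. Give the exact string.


Answer: [E]EZZ[E]EZZ

Derivation:
Step 0: ZZ
Step 1: [E]EZZ[E]EZZ


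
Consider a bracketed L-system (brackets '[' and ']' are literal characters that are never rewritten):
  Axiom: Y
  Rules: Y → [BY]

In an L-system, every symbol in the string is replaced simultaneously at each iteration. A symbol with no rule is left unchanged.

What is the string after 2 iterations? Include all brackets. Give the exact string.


Answer: [B[BY]]

Derivation:
Step 0: Y
Step 1: [BY]
Step 2: [B[BY]]


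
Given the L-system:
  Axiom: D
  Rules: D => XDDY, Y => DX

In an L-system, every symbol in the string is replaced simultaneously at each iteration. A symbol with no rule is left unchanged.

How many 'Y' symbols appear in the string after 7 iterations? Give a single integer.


Answer: 169

Derivation:
Step 0: length=1, 'Y' count=0
Step 1: length=4, 'Y' count=1
Step 2: length=11, 'Y' count=2
Step 3: length=28, 'Y' count=5
Step 4: length=69, 'Y' count=12
Step 5: length=168, 'Y' count=29
Step 6: length=407, 'Y' count=70
Step 7: length=984, 'Y' count=169
Final string: XXXXXXXDDYXDDYDXXXDDYXDDYDXXDDYXXXXDDYXDDYDXXXDDYXDDYDXXDDYXXXDDYXDDYDXXXXXXDDYXDDYDXXXDDYXDDYDXXDDYXXXXDDYXDDYDXXXDDYXDDYDXXDDYXXXDDYXDDYDXXXXXDDYXDDYDXXXDDYXDDYDXXDDYXXXXXXXDDYXDDYDXXXDDYXDDYDXXDDYXXXXDDYXDDYDXXXDDYXDDYDXXDDYXXXDDYXDDYDXXXXXXDDYXDDYDXXXDDYXDDYDXXDDYXXXXDDYXDDYDXXXDDYXDDYDXXDDYXXXDDYXDDYDXXXXXDDYXDDYDXXXDDYXDDYDXXDDYXXXXXXDDYXDDYDXXXDDYXDDYDXXDDYXXXXDDYXDDYDXXXDDYXDDYDXXDDYXXXDDYXDDYDXXXXXXXXXDDYXDDYDXXXDDYXDDYDXXDDYXXXXDDYXDDYDXXXDDYXDDYDXXDDYXXXDDYXDDYDXXXXXXDDYXDDYDXXXDDYXDDYDXXDDYXXXXDDYXDDYDXXXDDYXDDYDXXDDYXXXDDYXDDYDXXXXXDDYXDDYDXXXDDYXDDYDXXDDYXXXXXXXDDYXDDYDXXXDDYXDDYDXXDDYXXXXDDYXDDYDXXXDDYXDDYDXXDDYXXXDDYXDDYDXXXXXXDDYXDDYDXXXDDYXDDYDXXDDYXXXXDDYXDDYDXXXDDYXDDYDXXDDYXXXDDYXDDYDXXXXXDDYXDDYDXXXDDYXDDYDXXDDYXXXXXXDDYXDDYDXXXDDYXDDYDXXDDYXXXXDDYXDDYDXXXDDYXDDYDXXDDYXXXDDYXDDYDXXXXXXXXDDYXDDYDXXXDDYXDDYDXXDDYXXXXDDYXDDYDXXXDDYXDDYDXXDDYXXXDDYXDDYDXXXXXXDDYXDDYDXXXDDYXDDYDXXDDYXXXXDDYXDDYDXXXDDYXDDYDXXDDYXXXDDYXDDYDXXXXXDDYXDDYDXXXDDYXDDYDXXDDYXXX


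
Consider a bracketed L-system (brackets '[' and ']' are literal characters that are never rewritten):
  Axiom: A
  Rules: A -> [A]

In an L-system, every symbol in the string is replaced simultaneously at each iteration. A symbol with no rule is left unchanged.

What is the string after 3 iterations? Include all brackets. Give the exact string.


Answer: [[[A]]]

Derivation:
Step 0: A
Step 1: [A]
Step 2: [[A]]
Step 3: [[[A]]]


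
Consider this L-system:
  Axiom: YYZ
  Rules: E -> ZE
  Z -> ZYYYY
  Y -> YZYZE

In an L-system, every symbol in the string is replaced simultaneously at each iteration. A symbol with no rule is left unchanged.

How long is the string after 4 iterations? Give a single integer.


Answer: 1437

Derivation:
Step 0: length = 3
Step 1: length = 15
Step 2: length = 69
Step 3: length = 315
Step 4: length = 1437


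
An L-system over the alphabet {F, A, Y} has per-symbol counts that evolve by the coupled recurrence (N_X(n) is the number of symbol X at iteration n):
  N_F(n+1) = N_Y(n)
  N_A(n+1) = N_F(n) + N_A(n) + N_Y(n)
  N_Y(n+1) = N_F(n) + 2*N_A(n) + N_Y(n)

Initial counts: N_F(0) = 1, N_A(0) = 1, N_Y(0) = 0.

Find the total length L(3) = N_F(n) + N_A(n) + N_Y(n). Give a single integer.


Step 0: N_F=1, N_A=1, N_Y=0, L=2
Step 1: N_F=0, N_A=2, N_Y=3, L=5
Step 2: N_F=3, N_A=5, N_Y=7, L=15
Step 3: N_F=7, N_A=15, N_Y=20, L=42

Answer: 42


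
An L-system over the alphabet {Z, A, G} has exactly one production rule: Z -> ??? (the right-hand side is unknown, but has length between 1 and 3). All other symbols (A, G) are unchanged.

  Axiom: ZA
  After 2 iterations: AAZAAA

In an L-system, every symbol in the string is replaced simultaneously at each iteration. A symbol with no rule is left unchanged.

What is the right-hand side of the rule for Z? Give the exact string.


Trying Z -> AZA:
  Step 0: ZA
  Step 1: AZAA
  Step 2: AAZAAA
Matches the given result.

Answer: AZA


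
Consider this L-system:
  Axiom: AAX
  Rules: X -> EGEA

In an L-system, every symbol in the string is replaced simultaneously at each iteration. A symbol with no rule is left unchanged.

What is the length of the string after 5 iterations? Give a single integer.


Answer: 6

Derivation:
Step 0: length = 3
Step 1: length = 6
Step 2: length = 6
Step 3: length = 6
Step 4: length = 6
Step 5: length = 6


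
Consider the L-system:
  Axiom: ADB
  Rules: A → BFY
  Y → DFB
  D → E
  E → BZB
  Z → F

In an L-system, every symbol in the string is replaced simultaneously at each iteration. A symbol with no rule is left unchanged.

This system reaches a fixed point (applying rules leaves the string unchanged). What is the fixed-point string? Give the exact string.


Step 0: ADB
Step 1: BFYEB
Step 2: BFDFBBZBB
Step 3: BFEFBBFBB
Step 4: BFBZBFBBFBB
Step 5: BFBFBFBBFBB
Step 6: BFBFBFBBFBB  (unchanged — fixed point at step 5)

Answer: BFBFBFBBFBB


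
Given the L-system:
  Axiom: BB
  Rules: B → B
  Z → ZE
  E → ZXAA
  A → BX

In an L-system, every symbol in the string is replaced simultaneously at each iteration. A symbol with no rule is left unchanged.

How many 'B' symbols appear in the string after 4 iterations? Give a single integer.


Answer: 2

Derivation:
Step 0: BB  (2 'B')
Step 1: BB  (2 'B')
Step 2: BB  (2 'B')
Step 3: BB  (2 'B')
Step 4: BB  (2 'B')


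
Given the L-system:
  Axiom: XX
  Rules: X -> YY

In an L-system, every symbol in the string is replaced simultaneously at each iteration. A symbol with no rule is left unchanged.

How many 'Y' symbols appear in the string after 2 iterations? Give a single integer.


Step 0: XX  (0 'Y')
Step 1: YYYY  (4 'Y')
Step 2: YYYY  (4 'Y')

Answer: 4


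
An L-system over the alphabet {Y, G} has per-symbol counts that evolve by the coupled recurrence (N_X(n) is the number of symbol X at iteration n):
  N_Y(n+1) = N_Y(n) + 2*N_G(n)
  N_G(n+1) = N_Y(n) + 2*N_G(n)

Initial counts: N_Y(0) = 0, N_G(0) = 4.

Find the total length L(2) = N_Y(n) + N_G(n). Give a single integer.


Answer: 48

Derivation:
Step 0: N_Y=0, N_G=4, L=4
Step 1: N_Y=8, N_G=8, L=16
Step 2: N_Y=24, N_G=24, L=48


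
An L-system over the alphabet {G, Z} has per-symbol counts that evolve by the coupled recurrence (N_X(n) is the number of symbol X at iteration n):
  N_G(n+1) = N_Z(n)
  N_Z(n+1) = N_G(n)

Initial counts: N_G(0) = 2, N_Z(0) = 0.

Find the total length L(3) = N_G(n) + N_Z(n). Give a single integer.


Step 0: N_G=2, N_Z=0, L=2
Step 1: N_G=0, N_Z=2, L=2
Step 2: N_G=2, N_Z=0, L=2
Step 3: N_G=0, N_Z=2, L=2

Answer: 2


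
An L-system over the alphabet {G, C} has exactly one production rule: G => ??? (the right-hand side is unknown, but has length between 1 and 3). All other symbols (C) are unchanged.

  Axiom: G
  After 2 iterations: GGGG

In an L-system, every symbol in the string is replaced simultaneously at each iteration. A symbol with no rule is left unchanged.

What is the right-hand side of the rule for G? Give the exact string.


Answer: GG

Derivation:
Trying G => GG:
  Step 0: G
  Step 1: GG
  Step 2: GGGG
Matches the given result.


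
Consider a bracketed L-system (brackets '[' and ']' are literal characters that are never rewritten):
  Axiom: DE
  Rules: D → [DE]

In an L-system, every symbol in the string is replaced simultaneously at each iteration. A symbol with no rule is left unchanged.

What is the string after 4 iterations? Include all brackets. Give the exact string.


Step 0: DE
Step 1: [DE]E
Step 2: [[DE]E]E
Step 3: [[[DE]E]E]E
Step 4: [[[[DE]E]E]E]E

Answer: [[[[DE]E]E]E]E


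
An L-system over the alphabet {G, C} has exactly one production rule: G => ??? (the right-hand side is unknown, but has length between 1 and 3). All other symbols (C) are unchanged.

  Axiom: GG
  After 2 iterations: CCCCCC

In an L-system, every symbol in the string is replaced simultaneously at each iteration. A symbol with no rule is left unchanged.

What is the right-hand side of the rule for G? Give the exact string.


Trying G => CCC:
  Step 0: GG
  Step 1: CCCCCC
  Step 2: CCCCCC
Matches the given result.

Answer: CCC


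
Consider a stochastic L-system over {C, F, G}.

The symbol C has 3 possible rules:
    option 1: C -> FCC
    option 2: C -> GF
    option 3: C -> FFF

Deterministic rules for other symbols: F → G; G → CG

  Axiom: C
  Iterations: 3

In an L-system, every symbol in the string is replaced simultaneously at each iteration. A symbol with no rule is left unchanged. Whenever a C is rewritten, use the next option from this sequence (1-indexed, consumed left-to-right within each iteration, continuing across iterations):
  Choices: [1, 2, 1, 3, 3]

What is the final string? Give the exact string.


Step 0: C
Step 1: FCC  (used choices [1])
Step 2: GGFFCC  (used choices [2, 1])
Step 3: CGCGGGFFFFFF  (used choices [3, 3])

Answer: CGCGGGFFFFFF


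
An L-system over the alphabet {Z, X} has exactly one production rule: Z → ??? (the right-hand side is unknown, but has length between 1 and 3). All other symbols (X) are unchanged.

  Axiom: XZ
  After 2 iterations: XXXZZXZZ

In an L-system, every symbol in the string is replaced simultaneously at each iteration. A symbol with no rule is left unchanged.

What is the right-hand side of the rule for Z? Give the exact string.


Answer: XZZ

Derivation:
Trying Z → XZZ:
  Step 0: XZ
  Step 1: XXZZ
  Step 2: XXXZZXZZ
Matches the given result.


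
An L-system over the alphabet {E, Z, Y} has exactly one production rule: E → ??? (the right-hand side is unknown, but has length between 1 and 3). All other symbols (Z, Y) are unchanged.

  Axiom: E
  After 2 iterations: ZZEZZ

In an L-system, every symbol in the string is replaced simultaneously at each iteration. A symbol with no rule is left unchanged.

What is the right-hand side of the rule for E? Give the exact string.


Trying E → ZEZ:
  Step 0: E
  Step 1: ZEZ
  Step 2: ZZEZZ
Matches the given result.

Answer: ZEZ


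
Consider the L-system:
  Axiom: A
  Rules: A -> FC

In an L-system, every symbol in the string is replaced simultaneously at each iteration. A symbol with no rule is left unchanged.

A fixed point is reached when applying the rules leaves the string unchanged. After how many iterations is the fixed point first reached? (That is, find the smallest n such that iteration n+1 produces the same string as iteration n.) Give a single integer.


Step 0: A
Step 1: FC
Step 2: FC  (unchanged — fixed point at step 1)

Answer: 1


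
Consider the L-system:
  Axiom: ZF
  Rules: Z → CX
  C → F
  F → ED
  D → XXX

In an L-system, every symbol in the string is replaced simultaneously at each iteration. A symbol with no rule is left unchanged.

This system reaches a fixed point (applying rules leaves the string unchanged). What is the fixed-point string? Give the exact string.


Step 0: ZF
Step 1: CXED
Step 2: FXEXXX
Step 3: EDXEXXX
Step 4: EXXXXEXXX
Step 5: EXXXXEXXX  (unchanged — fixed point at step 4)

Answer: EXXXXEXXX


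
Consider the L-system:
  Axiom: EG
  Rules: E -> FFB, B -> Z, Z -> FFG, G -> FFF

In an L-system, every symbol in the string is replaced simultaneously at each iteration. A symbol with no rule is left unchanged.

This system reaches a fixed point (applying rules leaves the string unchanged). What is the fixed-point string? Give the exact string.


Answer: FFFFFFFFFF

Derivation:
Step 0: EG
Step 1: FFBFFF
Step 2: FFZFFF
Step 3: FFFFGFFF
Step 4: FFFFFFFFFF
Step 5: FFFFFFFFFF  (unchanged — fixed point at step 4)


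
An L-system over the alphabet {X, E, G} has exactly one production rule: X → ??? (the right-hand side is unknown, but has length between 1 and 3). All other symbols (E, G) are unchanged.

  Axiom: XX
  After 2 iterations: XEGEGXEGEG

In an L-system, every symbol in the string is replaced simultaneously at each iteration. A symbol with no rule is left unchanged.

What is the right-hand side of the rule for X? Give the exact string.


Answer: XEG

Derivation:
Trying X → XEG:
  Step 0: XX
  Step 1: XEGXEG
  Step 2: XEGEGXEGEG
Matches the given result.


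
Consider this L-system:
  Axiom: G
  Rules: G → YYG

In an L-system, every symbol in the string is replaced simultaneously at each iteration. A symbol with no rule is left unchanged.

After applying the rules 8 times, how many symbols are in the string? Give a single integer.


Answer: 17

Derivation:
Step 0: length = 1
Step 1: length = 3
Step 2: length = 5
Step 3: length = 7
Step 4: length = 9
Step 5: length = 11
Step 6: length = 13
Step 7: length = 15
Step 8: length = 17


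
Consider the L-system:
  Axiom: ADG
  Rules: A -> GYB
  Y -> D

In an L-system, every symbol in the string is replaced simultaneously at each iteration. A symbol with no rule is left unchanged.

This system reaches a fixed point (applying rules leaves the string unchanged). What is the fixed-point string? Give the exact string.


Step 0: ADG
Step 1: GYBDG
Step 2: GDBDG
Step 3: GDBDG  (unchanged — fixed point at step 2)

Answer: GDBDG


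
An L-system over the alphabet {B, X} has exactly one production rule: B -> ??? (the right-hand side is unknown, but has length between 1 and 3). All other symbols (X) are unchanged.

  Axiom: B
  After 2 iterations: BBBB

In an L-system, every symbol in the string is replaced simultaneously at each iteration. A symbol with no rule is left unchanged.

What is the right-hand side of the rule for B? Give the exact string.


Trying B -> BB:
  Step 0: B
  Step 1: BB
  Step 2: BBBB
Matches the given result.

Answer: BB
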